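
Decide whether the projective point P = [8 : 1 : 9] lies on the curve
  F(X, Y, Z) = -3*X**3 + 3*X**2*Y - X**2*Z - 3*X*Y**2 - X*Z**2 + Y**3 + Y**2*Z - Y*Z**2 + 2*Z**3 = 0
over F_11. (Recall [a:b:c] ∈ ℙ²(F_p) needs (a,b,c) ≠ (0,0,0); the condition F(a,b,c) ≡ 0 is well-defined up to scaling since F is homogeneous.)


F(8,1,9) ≡ 5 (mod 11); P is NOT on the curve.

Evaluate F(8, 1, 9) term-by-term (mod 11).
  -3*X**3 ↦ -3·512·1·1 = -1536
  3*X**2*Y ↦ 3·64·1·1 = 192
  -X**2*Z ↦ -1·64·1·9 = -576
  -3*X*Y**2 ↦ -3·8·1·1 = -24
  -X*Z**2 ↦ -1·8·1·81 = -648
  Y**3 ↦ 1·1·1·1 = 1
  Y**2*Z ↦ 1·1·1·9 = 9
  -Y*Z**2 ↦ -1·1·1·81 = -81
  2*Z**3 ↦ 2·1·1·729 = 1458
Sum: F(8, 1, 9) = (-1536) + (192) + (-576) + (-24) + (-648) + (1) + (9) + (-81) + (1458) = -1205.
Reducing mod 11: -1205 ≡ 5 (mod 11).
Since F(a, b, c) ≡ 5 ≠ 0 (mod 11), P does NOT lie on the curve.


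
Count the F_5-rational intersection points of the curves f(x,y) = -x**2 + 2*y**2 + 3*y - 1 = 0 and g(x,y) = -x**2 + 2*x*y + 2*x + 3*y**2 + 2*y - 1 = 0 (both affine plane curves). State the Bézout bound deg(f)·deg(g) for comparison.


Common zeros: ∅; count = 0; Bézout bound = 4.

deg(f) = 2, deg(g) = 2, so Bézout bound = 4.
Scan x ∈ F_5. For each x, list the y ∈ F_5 with f(x, y) ≡ 0 and those with g(x, y) ≡ 0 (mod 5); the common zeros in that column are the intersection.
  x = 0: f ≡ 0 at y ∈ ∅; g ≡ 0 at y ∈ {2, 4}; common: ∅.
  x = 1: f ≡ 0 at y ∈ {3}; g ≡ 0 at y ∈ {0, 2}; common: ∅.
  x = 2: f ≡ 0 at y ∈ {0, 1}; g ≡ 0 at y ∈ ∅; common: ∅.
  x = 3: f ≡ 0 at y ∈ {0, 1}; g ≡ 0 at y ∈ ∅; common: ∅.
  x = 4: f ≡ 0 at y ∈ {3}; g ≡ 0 at y ∈ ∅; common: ∅.
Collecting: common zeros = ∅, so the count is 0.
Comparison with the Bézout bound: 0 ≤ 4 = deg(f)·deg(g), as expected for curves with no common component (the affine F_5-count falls short of the bound because intersections may lie at infinity, over extension fields, or carry multiplicity).


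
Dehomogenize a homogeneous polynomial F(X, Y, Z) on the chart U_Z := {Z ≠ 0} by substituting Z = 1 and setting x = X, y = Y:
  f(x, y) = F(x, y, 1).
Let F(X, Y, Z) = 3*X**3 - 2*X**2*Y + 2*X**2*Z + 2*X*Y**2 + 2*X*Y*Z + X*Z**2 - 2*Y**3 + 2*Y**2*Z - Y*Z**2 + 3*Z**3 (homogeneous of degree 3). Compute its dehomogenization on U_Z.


f(x, y) = 3*x**3 - 2*x**2*y + 2*x**2 + 2*x*y**2 + 2*x*y + x - 2*y**3 + 2*y**2 - y + 3

On U_Z we set Z = 1. Each monomial c·X^i·Y^j·Z^k in F becomes c·x^i·y^j·1^k = c·x^i·y^j.
Substituting Z = 1: F(X, Y, 1) = 3*x**3 - 2*x**2*y + 2*x**2 + 2*x*y**2 + 2*x*y + x - 2*y**3 + 2*y**2 - y + 3.
Note: deg(f) ≤ deg(F) = 3; strict inequality happens when F is divisible by Z (lost terms).


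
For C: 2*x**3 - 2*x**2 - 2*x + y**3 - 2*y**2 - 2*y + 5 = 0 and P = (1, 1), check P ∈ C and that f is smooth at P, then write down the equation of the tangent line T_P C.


Tangent line at P: 3 - 3*y = 0.

Step 1: f(1, 1) = 0, so P lies on C.
Step 2: partial derivatives
  f_x(x, y) = 6*x**2 - 4*x - 2, f_y(x, y) = 3*y**2 - 4*y - 2.
  f_x(P) = 0, f_y(P) = -3 (gradient nonzero, so P is smooth).
Step 3: tangent line at P: 0·(x − 1) + -3·(y − 1) = 0.
Expanding: 3 - 3*y = 0.


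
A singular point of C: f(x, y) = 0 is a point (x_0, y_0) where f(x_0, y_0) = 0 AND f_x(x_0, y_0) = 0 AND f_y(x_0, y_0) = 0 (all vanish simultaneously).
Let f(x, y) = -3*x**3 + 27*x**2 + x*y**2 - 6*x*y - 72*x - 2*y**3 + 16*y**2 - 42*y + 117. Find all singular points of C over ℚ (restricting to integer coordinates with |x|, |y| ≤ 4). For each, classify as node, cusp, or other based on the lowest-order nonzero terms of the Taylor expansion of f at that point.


Singular points: {(3, 3)}; classification: cusp.

Compute partial derivatives:
  f_x = -9*x**2 + 54*x + y**2 - 6*y - 72.
  f_y = 2*x*y - 6*x - 6*y**2 + 32*y - 42.
Scan x_0 ∈ {−4, ..., 4}. For each x_0, f_y(x_0, y) is a polynomial in y; find its integer roots y ∈ {−4, ..., 4}, then test f_x and f at those candidates.
  x = -4: f_y(-4, y) = -6*y**2 + 24*y - 18; vanishes at y ∈ {1, 3}. (-4, 1): f_x = -437 ≠ 0; (-4, 3): f_x = -441 ≠ 0.
  x = -3: f_y(-3, y) = -6*y**2 + 26*y - 24; vanishes at y ∈ {3}. (-3, 3): f_x = -324 ≠ 0.
  x = -2: f_y(-2, y) = -6*y**2 + 28*y - 30; vanishes at y ∈ {3}. (-2, 3): f_x = -225 ≠ 0.
  x = -1: f_y(-1, y) = -6*y**2 + 30*y - 36; vanishes at y ∈ {2, 3}. (-1, 2): f_x = -143 ≠ 0; (-1, 3): f_x = -144 ≠ 0.
  x = 0: f_y(0, y) = -6*y**2 + 32*y - 42; vanishes at y ∈ {3}. (0, 3): f_x = -81 ≠ 0.
  x = 1: f_y(1, y) = -6*y**2 + 34*y - 48; vanishes at y ∈ {3}. (1, 3): f_x = -36 ≠ 0.
  x = 2: f_y(2, y) = -6*y**2 + 36*y - 54; vanishes at y ∈ {3}. (2, 3): f_x = -9 ≠ 0.
  x = 3: f_y(3, y) = -6*y**2 + 38*y - 60; vanishes at y ∈ {3}. (3, 3): f_x = 0, f = 0 — SINGULAR.
  x = 4: f_y(4, y) = -6*y**2 + 40*y - 66; vanishes at y ∈ {3}. (4, 3): f_x = -9 ≠ 0.
Only singular point on the grid: (3, 3).
Classify: substitute x = 3 + u, y = 3 + v and expand: f = -3*u**3 + u*v**2 - 2*v**3 + v**2.
No constant or linear terms (consistent with a singular point). Quadratic part: v**2. Cubic part: -3*u**3 + u*v**2 - 2*v**3.
The quadratic part v**2 is a perfect square, so there is a single (double) tangent line v = 0, i.e. y = 3. Restricting the cubic part to that line (v = 0) leaves -3*u**3 ≠ 0, so f is not divisible by v and the branch is v² ≈ 3*u**3 to lowest order — this is a cusp.
Classification: cusp.


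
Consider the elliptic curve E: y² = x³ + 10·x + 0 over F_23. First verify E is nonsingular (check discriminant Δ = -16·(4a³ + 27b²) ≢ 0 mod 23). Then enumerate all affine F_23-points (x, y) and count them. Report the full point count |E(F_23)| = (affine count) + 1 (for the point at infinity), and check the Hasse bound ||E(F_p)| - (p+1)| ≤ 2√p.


Affine points = {(0, 0), (4, 9), (4, 14), (6, 0), (12, 10), (12, 13), (13, 2), (13, 21), (14, 3), (14, 20), (15, 11), (15, 12), (16, 1), (16, 22), (17, 0), (18, 3), (18, 20), (20, 9), (20, 14), (21, 8), (21, 15), (22, 9), (22, 14)}; affine count = 23; |E(F_23)| = 24.

Discriminant check: Δ ∝ 4a³ + 27b² = 4·10³ + 27·0² = 4·1000 + 27·0 ≡ 21 (mod 23). Nonzero ⇒ E is nonsingular.
For each x ∈ F_23, compute rhs = x³ + 10·x + 0 mod 23, then count y ∈ F_23 with y² ≡ rhs.
  x = 0: rhs = 0, matching y values: 0 (1 points).
  x = 1: rhs = 11, matching y values: none (0 points).
  x = 2: rhs = 5, matching y values: none (0 points).
  x = 3: rhs = 11, matching y values: none (0 points).
  x = 4: rhs = 12, matching y values: 9, 14 (2 points).
  x = 5: rhs = 14, matching y values: none (0 points).
  x = 6: rhs = 0, matching y values: 0 (1 points).
  x = 7: rhs = 22, matching y values: none (0 points).
  x = 8: rhs = 17, matching y values: none (0 points).
  x = 9: rhs = 14, matching y values: none (0 points).
  x = 10: rhs = 19, matching y values: none (0 points).
  x = 11: rhs = 15, matching y values: none (0 points).
  x = 12: rhs = 8, matching y values: 10, 13 (2 points).
  x = 13: rhs = 4, matching y values: 2, 21 (2 points).
  x = 14: rhs = 9, matching y values: 3, 20 (2 points).
  x = 15: rhs = 6, matching y values: 11, 12 (2 points).
  x = 16: rhs = 1, matching y values: 1, 22 (2 points).
  x = 17: rhs = 0, matching y values: 0 (1 points).
  x = 18: rhs = 9, matching y values: 3, 20 (2 points).
  x = 19: rhs = 11, matching y values: none (0 points).
  x = 20: rhs = 12, matching y values: 9, 14 (2 points).
  x = 21: rhs = 18, matching y values: 8, 15 (2 points).
  x = 22: rhs = 12, matching y values: 9, 14 (2 points).
Total affine count: 23.
Full point count |E(F_23)| = 23 + 1 = 24.
Hasse bound: |24 − (23+1)| = |0| = 0 ≤ 2√23 ≈ 9.5917 ✓.


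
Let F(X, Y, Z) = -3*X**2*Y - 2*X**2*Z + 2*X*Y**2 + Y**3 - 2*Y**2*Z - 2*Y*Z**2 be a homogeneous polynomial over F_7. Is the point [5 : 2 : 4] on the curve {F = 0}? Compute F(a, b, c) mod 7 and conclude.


F(5,2,4) ≡ 1 (mod 7); P is NOT on the curve.

Evaluate F(5, 2, 4) term-by-term (mod 7).
  -3*X**2*Y ↦ -3·25·2·1 = -150
  -2*X**2*Z ↦ -2·25·1·4 = -200
  2*X*Y**2 ↦ 2·5·4·1 = 40
  Y**3 ↦ 1·1·8·1 = 8
  -2*Y**2*Z ↦ -2·1·4·4 = -32
  -2*Y*Z**2 ↦ -2·1·2·16 = -64
Sum: F(5, 2, 4) = (-150) + (-200) + (40) + (8) + (-32) + (-64) = -398.
Reducing mod 7: -398 ≡ 1 (mod 7).
Since F(a, b, c) ≡ 1 ≠ 0 (mod 7), P does NOT lie on the curve.


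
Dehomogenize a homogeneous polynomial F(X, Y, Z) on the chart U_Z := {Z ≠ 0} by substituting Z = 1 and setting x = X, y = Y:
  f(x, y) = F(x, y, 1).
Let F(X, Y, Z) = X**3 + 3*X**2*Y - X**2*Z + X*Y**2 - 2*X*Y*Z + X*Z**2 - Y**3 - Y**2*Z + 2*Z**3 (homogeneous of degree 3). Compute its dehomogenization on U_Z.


f(x, y) = x**3 + 3*x**2*y - x**2 + x*y**2 - 2*x*y + x - y**3 - y**2 + 2

On U_Z we set Z = 1. Each monomial c·X^i·Y^j·Z^k in F becomes c·x^i·y^j·1^k = c·x^i·y^j.
Substituting Z = 1: F(X, Y, 1) = x**3 + 3*x**2*y - x**2 + x*y**2 - 2*x*y + x - y**3 - y**2 + 2.
Note: deg(f) ≤ deg(F) = 3; strict inequality happens when F is divisible by Z (lost terms).


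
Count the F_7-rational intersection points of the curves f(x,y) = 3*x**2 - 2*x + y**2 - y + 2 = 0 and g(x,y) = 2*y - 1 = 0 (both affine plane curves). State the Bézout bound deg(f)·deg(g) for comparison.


Common zeros: {(0, 4), (3, 4)}; count = 2; Bézout bound = 2.

deg(f) = 2, deg(g) = 1, so Bézout bound = 2.
Scan x ∈ F_7. For each x, list the y ∈ F_7 with f(x, y) ≡ 0 and those with g(x, y) ≡ 0 (mod 7); the common zeros in that column are the intersection.
  x = 0: f ≡ 0 at y ∈ {4}; g ≡ 0 at y ∈ {4}; common: {4}.
  x = 1: f ≡ 0 at y ∈ ∅; g ≡ 0 at y ∈ {4}; common: ∅.
  x = 2: f ≡ 0 at y ∈ ∅; g ≡ 0 at y ∈ {4}; common: ∅.
  x = 3: f ≡ 0 at y ∈ {4}; g ≡ 0 at y ∈ {4}; common: {4}.
  x = 4: f ≡ 0 at y ∈ {0, 1}; g ≡ 0 at y ∈ {4}; common: ∅.
  x = 5: f ≡ 0 at y ∈ ∅; g ≡ 0 at y ∈ {4}; common: ∅.
  x = 6: f ≡ 0 at y ∈ {0, 1}; g ≡ 0 at y ∈ {4}; common: ∅.
Collecting: common zeros = {(0, 4), (3, 4)}, so the count is 2.
Comparison with the Bézout bound: 2 ≤ 2 = deg(f)·deg(g), as expected for curves with no common component (the bound is attained).


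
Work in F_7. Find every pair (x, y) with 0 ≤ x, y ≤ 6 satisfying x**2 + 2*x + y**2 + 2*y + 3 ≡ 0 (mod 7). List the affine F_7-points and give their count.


Affine F_7-points: {(1, 2), (1, 3), (2, 1), (2, 4), (3, 1), (3, 4), (4, 2), (4, 3)}; count = 8.

For each of the 49 pairs (x, y) ∈ F_7², evaluate f(x, y) mod 7. Record the zeros.
  x = 0: [0↦3, 1↦6, 2↦4, 3↦4, 4↦6, 5↦3, 6↦2]  zeros at y ∈ ∅
  x = 1: [0↦6, 1↦2, 2↦0, 3↦0, 4↦2, 5↦6, 6↦5]  zeros at y ∈ {2, 3}
  x = 2: [0↦4, 1↦0, 2↦5, 3↦5, 4↦0, 5↦4, 6↦3]  zeros at y ∈ {1, 4}
  x = 3: [0↦4, 1↦0, 2↦5, 3↦5, 4↦0, 5↦4, 6↦3]  zeros at y ∈ {1, 4}
  x = 4: [0↦6, 1↦2, 2↦0, 3↦0, 4↦2, 5↦6, 6↦5]  zeros at y ∈ {2, 3}
  x = 5: [0↦3, 1↦6, 2↦4, 3↦4, 4↦6, 5↦3, 6↦2]  zeros at y ∈ ∅
  x = 6: [0↦2, 1↦5, 2↦3, 3↦3, 4↦5, 5↦2, 6↦1]  zeros at y ∈ ∅
Collecting zeros: affine points = {(1, 2), (1, 3), (2, 1), (2, 4), (3, 1), (3, 4), (4, 2), (4, 3)}.
Total count |C(F_7)_aff| = 8.


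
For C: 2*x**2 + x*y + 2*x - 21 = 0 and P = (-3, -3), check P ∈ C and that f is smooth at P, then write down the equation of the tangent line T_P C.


Tangent line at P: -13*x - 3*y - 48 = 0.

Step 1: f(-3, -3) = 0, so P lies on C.
Step 2: partial derivatives
  f_x(x, y) = 4*x + y + 2, f_y(x, y) = x.
  f_x(P) = -13, f_y(P) = -3 (gradient nonzero, so P is smooth).
Step 3: tangent line at P: -13·(x − -3) + -3·(y − -3) = 0.
Expanding: -13*x - 3*y - 48 = 0.


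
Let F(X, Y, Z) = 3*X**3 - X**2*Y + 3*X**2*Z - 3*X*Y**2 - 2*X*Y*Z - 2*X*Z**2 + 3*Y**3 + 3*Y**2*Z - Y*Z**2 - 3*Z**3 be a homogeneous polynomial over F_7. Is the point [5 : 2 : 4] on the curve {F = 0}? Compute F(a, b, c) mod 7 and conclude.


F(5,2,4) ≡ 5 (mod 7); P is NOT on the curve.

Evaluate F(5, 2, 4) term-by-term (mod 7).
  3*X**3 ↦ 3·125·1·1 = 375
  -X**2*Y ↦ -1·25·2·1 = -50
  3*X**2*Z ↦ 3·25·1·4 = 300
  -3*X*Y**2 ↦ -3·5·4·1 = -60
  -2*X*Y*Z ↦ -2·5·2·4 = -80
  -2*X*Z**2 ↦ -2·5·1·16 = -160
  3*Y**3 ↦ 3·1·8·1 = 24
  3*Y**2*Z ↦ 3·1·4·4 = 48
  -Y*Z**2 ↦ -1·1·2·16 = -32
  -3*Z**3 ↦ -3·1·1·64 = -192
Sum: F(5, 2, 4) = (375) + (-50) + (300) + (-60) + (-80) + (-160) + (24) + (48) + (-32) + (-192) = 173.
Reducing mod 7: 173 ≡ 5 (mod 7).
Since F(a, b, c) ≡ 5 ≠ 0 (mod 7), P does NOT lie on the curve.


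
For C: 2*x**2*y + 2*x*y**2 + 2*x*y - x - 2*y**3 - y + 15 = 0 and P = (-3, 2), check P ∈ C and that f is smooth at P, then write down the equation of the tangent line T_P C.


Tangent line at P: -13*x - 37*y + 35 = 0.

Step 1: f(-3, 2) = 0, so P lies on C.
Step 2: partial derivatives
  f_x(x, y) = 4*x*y + 2*y**2 + 2*y - 1, f_y(x, y) = 2*x**2 + 4*x*y + 2*x - 6*y**2 - 1.
  f_x(P) = -13, f_y(P) = -37 (gradient nonzero, so P is smooth).
Step 3: tangent line at P: -13·(x − -3) + -37·(y − 2) = 0.
Expanding: -13*x - 37*y + 35 = 0.


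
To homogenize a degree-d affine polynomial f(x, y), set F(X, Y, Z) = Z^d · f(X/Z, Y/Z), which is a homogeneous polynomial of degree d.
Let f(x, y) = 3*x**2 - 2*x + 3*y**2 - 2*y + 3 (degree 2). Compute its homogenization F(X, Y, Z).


F(X, Y, Z) = 3*X**2 - 2*X*Z + 3*Y**2 - 2*Y*Z + 3*Z**2

deg(f) = 2.
Substitute x = X/Z, y = Y/Z into f, then multiply by Z^2.
  monomial 3·x^2·y^0 ↦ 3·X^2·Y^0·Z^0.
  monomial -2·x^1·y^0 ↦ -2·X^1·Y^0·Z^1.
  monomial 3·x^0·y^2 ↦ 3·X^0·Y^2·Z^0.
  monomial -2·x^0·y^1 ↦ -2·X^0·Y^1·Z^1.
  monomial 3·x^0·y^0 ↦ 3·X^0·Y^0·Z^2.
Collecting: F(X, Y, Z) = 3*X**2 - 2*X*Z + 3*Y**2 - 2*Y*Z + 3*Z**2.


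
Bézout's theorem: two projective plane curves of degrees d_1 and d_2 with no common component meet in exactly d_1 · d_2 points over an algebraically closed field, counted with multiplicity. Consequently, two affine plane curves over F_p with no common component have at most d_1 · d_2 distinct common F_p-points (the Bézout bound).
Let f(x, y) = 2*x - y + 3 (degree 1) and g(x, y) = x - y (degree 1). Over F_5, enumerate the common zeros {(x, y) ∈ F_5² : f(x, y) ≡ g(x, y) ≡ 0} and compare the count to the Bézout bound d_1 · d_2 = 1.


Common zeros: {(2, 2)}; count = 1; Bézout bound = 1.

deg(f) = 1, deg(g) = 1, so Bézout bound = 1.
Scan x ∈ F_5. For each x, list the y ∈ F_5 with f(x, y) ≡ 0 and those with g(x, y) ≡ 0 (mod 5); the common zeros in that column are the intersection.
  x = 0: f ≡ 0 at y ∈ {3}; g ≡ 0 at y ∈ {0}; common: ∅.
  x = 1: f ≡ 0 at y ∈ {0}; g ≡ 0 at y ∈ {1}; common: ∅.
  x = 2: f ≡ 0 at y ∈ {2}; g ≡ 0 at y ∈ {2}; common: {2}.
  x = 3: f ≡ 0 at y ∈ {4}; g ≡ 0 at y ∈ {3}; common: ∅.
  x = 4: f ≡ 0 at y ∈ {1}; g ≡ 0 at y ∈ {4}; common: ∅.
Collecting: common zeros = {(2, 2)}, so the count is 1.
Comparison with the Bézout bound: 1 ≤ 1 = deg(f)·deg(g), as expected for curves with no common component (the bound is attained).


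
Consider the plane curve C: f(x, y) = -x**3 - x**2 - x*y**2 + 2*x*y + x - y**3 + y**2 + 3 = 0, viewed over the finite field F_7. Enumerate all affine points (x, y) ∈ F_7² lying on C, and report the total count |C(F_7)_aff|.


Affine F_7-points: {(2, 0), (3, 5), (4, 2), (5, 3), (6, 6)}; count = 5.

For each of the 49 pairs (x, y) ∈ F_7², evaluate f(x, y) mod 7. Record the zeros.
  x = 0: [0↦3, 1↦3, 2↦6, 3↦6, 4↦4, 5↦1, 6↦5]  zeros at y ∈ ∅
  x = 1: [0↦2, 1↦3, 2↦5, 3↦2, 4↦2, 5↦6, 6↦1]  zeros at y ∈ ∅
  x = 2: [0↦0, 1↦2, 2↦3, 3↦4, 4↦6, 5↦3, 6↦3]  zeros at y ∈ {0}
  x = 3: [0↦5, 1↦1, 2↦1, 3↦6, 4↦3, 5↦0, 6↦5]  zeros at y ∈ {5}
  x = 4: [0↦4, 1↦1, 2↦0, 3↦2, 4↦1, 5↦5, 6↦1]  zeros at y ∈ {2}
  x = 5: [0↦5, 1↦3, 2↦1, 3↦0, 4↦1, 5↦5, 6↦6]  zeros at y ∈ {3}
  x = 6: [0↦2, 1↦1, 2↦5, 3↦1, 4↦4, 5↦1, 6↦0]  zeros at y ∈ {6}
Collecting zeros: affine points = {(2, 0), (3, 5), (4, 2), (5, 3), (6, 6)}.
Total count |C(F_7)_aff| = 5.


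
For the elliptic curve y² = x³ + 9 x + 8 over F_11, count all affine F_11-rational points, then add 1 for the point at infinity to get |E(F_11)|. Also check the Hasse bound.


Affine points = {(2, 1), (2, 10), (4, 3), (4, 8), (6, 5), (6, 6), (8, 3), (8, 8), (9, 2), (9, 9), (10, 3), (10, 8)}; affine count = 12; |E(F_11)| = 13.

Discriminant check: Δ ∝ 4a³ + 27b² = 4·9³ + 27·8² = 4·729 + 27·64 ≡ 2 (mod 11). Nonzero ⇒ E is nonsingular.
For each x ∈ F_11, compute rhs = x³ + 9·x + 8 mod 11, then count y ∈ F_11 with y² ≡ rhs.
  x = 0: rhs = 8, matching y values: none (0 points).
  x = 1: rhs = 7, matching y values: none (0 points).
  x = 2: rhs = 1, matching y values: 1, 10 (2 points).
  x = 3: rhs = 7, matching y values: none (0 points).
  x = 4: rhs = 9, matching y values: 3, 8 (2 points).
  x = 5: rhs = 2, matching y values: none (0 points).
  x = 6: rhs = 3, matching y values: 5, 6 (2 points).
  x = 7: rhs = 7, matching y values: none (0 points).
  x = 8: rhs = 9, matching y values: 3, 8 (2 points).
  x = 9: rhs = 4, matching y values: 2, 9 (2 points).
  x = 10: rhs = 9, matching y values: 3, 8 (2 points).
Total affine count: 12.
Full point count |E(F_11)| = 12 + 1 = 13.
Hasse bound: |13 − (11+1)| = |1| = 1 ≤ 2√11 ≈ 6.6332 ✓.


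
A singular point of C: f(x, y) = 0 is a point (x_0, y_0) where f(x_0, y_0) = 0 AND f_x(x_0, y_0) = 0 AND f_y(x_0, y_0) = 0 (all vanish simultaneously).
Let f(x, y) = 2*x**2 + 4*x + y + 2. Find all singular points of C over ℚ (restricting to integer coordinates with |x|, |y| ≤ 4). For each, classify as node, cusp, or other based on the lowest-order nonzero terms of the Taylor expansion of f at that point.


No singular points in the scanned grid; C is smooth there.

Compute partial derivatives:
  f_x = 4*x + 4.
  f_y = 1.
f_y = 1 is a nonzero constant, so f_y never vanishes: no point (x, y) can satisfy f = f_x = f_y = 0. In particular no (x, y) ∈ {−4, ..., 4}² is singular; the curve is smooth.


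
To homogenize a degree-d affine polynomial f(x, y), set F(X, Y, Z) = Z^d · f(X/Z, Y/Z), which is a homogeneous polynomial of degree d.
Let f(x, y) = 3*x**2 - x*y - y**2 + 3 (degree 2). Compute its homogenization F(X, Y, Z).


F(X, Y, Z) = 3*X**2 - X*Y - Y**2 + 3*Z**2

deg(f) = 2.
Substitute x = X/Z, y = Y/Z into f, then multiply by Z^2.
  monomial 3·x^2·y^0 ↦ 3·X^2·Y^0·Z^0.
  monomial -1·x^1·y^1 ↦ -1·X^1·Y^1·Z^0.
  monomial -1·x^0·y^2 ↦ -1·X^0·Y^2·Z^0.
  monomial 3·x^0·y^0 ↦ 3·X^0·Y^0·Z^2.
Collecting: F(X, Y, Z) = 3*X**2 - X*Y - Y**2 + 3*Z**2.


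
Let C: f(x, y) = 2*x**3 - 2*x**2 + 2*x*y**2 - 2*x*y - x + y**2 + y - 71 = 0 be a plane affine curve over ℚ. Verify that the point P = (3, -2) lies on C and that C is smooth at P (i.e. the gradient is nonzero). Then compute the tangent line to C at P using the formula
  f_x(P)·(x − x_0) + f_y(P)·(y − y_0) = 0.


Tangent line at P: 53*x - 33*y - 225 = 0.

Step 1: f(3, -2) = 0, so P lies on C.
Step 2: partial derivatives
  f_x(x, y) = 6*x**2 - 4*x + 2*y**2 - 2*y - 1, f_y(x, y) = 4*x*y - 2*x + 2*y + 1.
  f_x(P) = 53, f_y(P) = -33 (gradient nonzero, so P is smooth).
Step 3: tangent line at P: 53·(x − 3) + -33·(y − -2) = 0.
Expanding: 53*x - 33*y - 225 = 0.


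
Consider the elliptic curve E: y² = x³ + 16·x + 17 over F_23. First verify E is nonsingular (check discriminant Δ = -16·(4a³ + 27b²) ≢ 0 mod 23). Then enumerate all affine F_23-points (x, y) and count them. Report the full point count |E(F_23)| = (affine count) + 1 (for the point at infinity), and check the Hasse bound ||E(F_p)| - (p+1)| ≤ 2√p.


Affine points = {(3, 0), (7, 9), (7, 14), (8, 6), (8, 17), (9, 4), (9, 19), (10, 2), (10, 21), (11, 11), (11, 12), (14, 8), (14, 15), (17, 2), (17, 21), (19, 2), (19, 21), (21, 0), (22, 0)}; affine count = 19; |E(F_23)| = 20.

Discriminant check: Δ ∝ 4a³ + 27b² = 4·16³ + 27·17² = 4·4096 + 27·289 ≡ 14 (mod 23). Nonzero ⇒ E is nonsingular.
For each x ∈ F_23, compute rhs = x³ + 16·x + 17 mod 23, then count y ∈ F_23 with y² ≡ rhs.
  x = 0: rhs = 17, matching y values: none (0 points).
  x = 1: rhs = 11, matching y values: none (0 points).
  x = 2: rhs = 11, matching y values: none (0 points).
  x = 3: rhs = 0, matching y values: 0 (1 points).
  x = 4: rhs = 7, matching y values: none (0 points).
  x = 5: rhs = 15, matching y values: none (0 points).
  x = 6: rhs = 7, matching y values: none (0 points).
  x = 7: rhs = 12, matching y values: 9, 14 (2 points).
  x = 8: rhs = 13, matching y values: 6, 17 (2 points).
  x = 9: rhs = 16, matching y values: 4, 19 (2 points).
  x = 10: rhs = 4, matching y values: 2, 21 (2 points).
  x = 11: rhs = 6, matching y values: 11, 12 (2 points).
  x = 12: rhs = 5, matching y values: none (0 points).
  x = 13: rhs = 7, matching y values: none (0 points).
  x = 14: rhs = 18, matching y values: 8, 15 (2 points).
  x = 15: rhs = 21, matching y values: none (0 points).
  x = 16: rhs = 22, matching y values: none (0 points).
  x = 17: rhs = 4, matching y values: 2, 21 (2 points).
  x = 18: rhs = 19, matching y values: none (0 points).
  x = 19: rhs = 4, matching y values: 2, 21 (2 points).
  x = 20: rhs = 11, matching y values: none (0 points).
  x = 21: rhs = 0, matching y values: 0 (1 points).
  x = 22: rhs = 0, matching y values: 0 (1 points).
Total affine count: 19.
Full point count |E(F_23)| = 19 + 1 = 20.
Hasse bound: |20 − (23+1)| = |-4| = 4 ≤ 2√23 ≈ 9.5917 ✓.


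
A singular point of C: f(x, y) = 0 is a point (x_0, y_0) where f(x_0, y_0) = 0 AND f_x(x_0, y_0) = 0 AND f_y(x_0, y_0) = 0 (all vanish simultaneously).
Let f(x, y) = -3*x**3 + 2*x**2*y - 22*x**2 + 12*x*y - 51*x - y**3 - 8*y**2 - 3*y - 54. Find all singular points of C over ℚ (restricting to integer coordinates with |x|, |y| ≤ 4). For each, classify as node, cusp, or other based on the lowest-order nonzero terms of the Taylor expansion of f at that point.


Singular points: {(-3, -3)}; classification: node.

Compute partial derivatives:
  f_x = -9*x**2 + 4*x*y - 44*x + 12*y - 51.
  f_y = 2*x**2 + 12*x - 3*y**2 - 16*y - 3.
Scan x_0 ∈ {−4, ..., 4}. For each x_0, f_y(x_0, y) is a polynomial in y; find its integer roots y ∈ {−4, ..., 4}, then test f_x and f at those candidates.
  x = -4: f_y(-4, y) = -3*y**2 - 16*y - 19; no integer root y with |y| ≤ 4.
  x = -3: f_y(-3, y) = -3*y**2 - 16*y - 21; vanishes at y ∈ {-3}. (-3, -3): f_x = 0, f = 0 — SINGULAR.
  x = -2: f_y(-2, y) = -3*y**2 - 16*y - 19; no integer root y with |y| ≤ 4.
  x = -1: f_y(-1, y) = -3*y**2 - 16*y - 13; vanishes at y ∈ {-1}. (-1, -1): f_x = -24 ≠ 0.
  x = 0: f_y(0, y) = -3*y**2 - 16*y - 3; no integer root y with |y| ≤ 4.
  x = 1: f_y(1, y) = -3*y**2 - 16*y + 11; no integer root y with |y| ≤ 4.
  x = 2: f_y(2, y) = -3*y**2 - 16*y + 29; no integer root y with |y| ≤ 4.
  x = 3: f_y(3, y) = -3*y**2 - 16*y + 51; no integer root y with |y| ≤ 4.
  x = 4: f_y(4, y) = -3*y**2 - 16*y + 77; no integer root y with |y| ≤ 4.
Only singular point on the grid: (-3, -3).
Classify: substitute x = -3 + u, y = -3 + v and expand: f = -3*u**3 + 2*u**2*v - u**2 - v**3 + v**2.
No constant or linear terms (consistent with a singular point). Quadratic part: -u**2 + v**2. Cubic part: -3*u**3 + 2*u**2*v - v**3.
The quadratic part v**2 - u**2 = (v − u)(v + u) splits into two distinct linear factors, so there are two distinct tangent lines y − -3 = ±(x − -3) — this is a node (ordinary double point).
Classification: node.


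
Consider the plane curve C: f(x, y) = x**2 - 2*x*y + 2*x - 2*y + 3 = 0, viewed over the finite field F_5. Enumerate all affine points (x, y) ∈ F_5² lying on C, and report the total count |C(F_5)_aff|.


Affine F_5-points: {(0, 4), (1, 4), (2, 1), (3, 1)}; count = 4.

For each of the 25 pairs (x, y) ∈ F_5², evaluate f(x, y) mod 5. Record the zeros.
  x = 0: [0↦3, 1↦1, 2↦4, 3↦2, 4↦0]  zeros at y ∈ {4}
  x = 1: [0↦1, 1↦2, 2↦3, 3↦4, 4↦0]  zeros at y ∈ {4}
  x = 2: [0↦1, 1↦0, 2↦4, 3↦3, 4↦2]  zeros at y ∈ {1}
  x = 3: [0↦3, 1↦0, 2↦2, 3↦4, 4↦1]  zeros at y ∈ {1}
  x = 4: [0↦2, 1↦2, 2↦2, 3↦2, 4↦2]  zeros at y ∈ ∅
Collecting zeros: affine points = {(0, 4), (1, 4), (2, 1), (3, 1)}.
Total count |C(F_5)_aff| = 4.


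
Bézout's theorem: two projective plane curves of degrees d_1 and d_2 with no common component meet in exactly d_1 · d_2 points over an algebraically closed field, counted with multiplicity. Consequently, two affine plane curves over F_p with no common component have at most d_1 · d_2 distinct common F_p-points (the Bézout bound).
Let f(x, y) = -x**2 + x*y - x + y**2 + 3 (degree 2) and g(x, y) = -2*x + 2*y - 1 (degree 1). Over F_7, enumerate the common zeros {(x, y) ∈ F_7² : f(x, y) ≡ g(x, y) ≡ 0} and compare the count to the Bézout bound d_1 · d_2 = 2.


Common zeros: ∅; count = 0; Bézout bound = 2.

deg(f) = 2, deg(g) = 1, so Bézout bound = 2.
Scan x ∈ F_7. For each x, list the y ∈ F_7 with f(x, y) ≡ 0 and those with g(x, y) ≡ 0 (mod 7); the common zeros in that column are the intersection.
  x = 0: f ≡ 0 at y ∈ {2, 5}; g ≡ 0 at y ∈ {4}; common: ∅.
  x = 1: f ≡ 0 at y ∈ {2, 4}; g ≡ 0 at y ∈ {5}; common: ∅.
  x = 2: f ≡ 0 at y ∈ {1, 4}; g ≡ 0 at y ∈ {6}; common: ∅.
  x = 3: f ≡ 0 at y ∈ ∅; g ≡ 0 at y ∈ {0}; common: ∅.
  x = 4: f ≡ 0 at y ∈ {5}; g ≡ 0 at y ∈ {1}; common: ∅.
  x = 5: f ≡ 0 at y ∈ {1}; g ≡ 0 at y ∈ {2}; common: ∅.
  x = 6: f ≡ 0 at y ∈ ∅; g ≡ 0 at y ∈ {3}; common: ∅.
Collecting: common zeros = ∅, so the count is 0.
Comparison with the Bézout bound: 0 ≤ 2 = deg(f)·deg(g), as expected for curves with no common component (the affine F_7-count falls short of the bound because intersections may lie at infinity, over extension fields, or carry multiplicity).


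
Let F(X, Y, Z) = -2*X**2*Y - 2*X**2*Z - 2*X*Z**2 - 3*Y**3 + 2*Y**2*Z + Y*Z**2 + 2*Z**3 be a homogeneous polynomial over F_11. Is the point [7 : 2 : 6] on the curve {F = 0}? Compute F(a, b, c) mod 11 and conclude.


F(7,2,6) ≡ 10 (mod 11); P is NOT on the curve.

Evaluate F(7, 2, 6) term-by-term (mod 11).
  -2*X**2*Y ↦ -2·49·2·1 = -196
  -2*X**2*Z ↦ -2·49·1·6 = -588
  -2*X*Z**2 ↦ -2·7·1·36 = -504
  -3*Y**3 ↦ -3·1·8·1 = -24
  2*Y**2*Z ↦ 2·1·4·6 = 48
  Y*Z**2 ↦ 1·1·2·36 = 72
  2*Z**3 ↦ 2·1·1·216 = 432
Sum: F(7, 2, 6) = (-196) + (-588) + (-504) + (-24) + (48) + (72) + (432) = -760.
Reducing mod 11: -760 ≡ 10 (mod 11).
Since F(a, b, c) ≡ 10 ≠ 0 (mod 11), P does NOT lie on the curve.


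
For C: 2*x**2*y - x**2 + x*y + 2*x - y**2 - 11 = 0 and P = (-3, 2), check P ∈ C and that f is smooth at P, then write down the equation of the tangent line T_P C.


Tangent line at P: -14*x + 11*y - 64 = 0.

Step 1: f(-3, 2) = 0, so P lies on C.
Step 2: partial derivatives
  f_x(x, y) = 4*x*y - 2*x + y + 2, f_y(x, y) = 2*x**2 + x - 2*y.
  f_x(P) = -14, f_y(P) = 11 (gradient nonzero, so P is smooth).
Step 3: tangent line at P: -14·(x − -3) + 11·(y − 2) = 0.
Expanding: -14*x + 11*y - 64 = 0.


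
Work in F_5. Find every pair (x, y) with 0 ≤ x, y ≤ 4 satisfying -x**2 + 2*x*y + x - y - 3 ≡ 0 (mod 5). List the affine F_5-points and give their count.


Affine F_5-points: {(0, 2), (1, 3), (2, 0), (4, 0)}; count = 4.

For each of the 25 pairs (x, y) ∈ F_5², evaluate f(x, y) mod 5. Record the zeros.
  x = 0: [0↦2, 1↦1, 2↦0, 3↦4, 4↦3]  zeros at y ∈ {2}
  x = 1: [0↦2, 1↦3, 2↦4, 3↦0, 4↦1]  zeros at y ∈ {3}
  x = 2: [0↦0, 1↦3, 2↦1, 3↦4, 4↦2]  zeros at y ∈ {0}
  x = 3: [0↦1, 1↦1, 2↦1, 3↦1, 4↦1]  zeros at y ∈ ∅
  x = 4: [0↦0, 1↦2, 2↦4, 3↦1, 4↦3]  zeros at y ∈ {0}
Collecting zeros: affine points = {(0, 2), (1, 3), (2, 0), (4, 0)}.
Total count |C(F_5)_aff| = 4.


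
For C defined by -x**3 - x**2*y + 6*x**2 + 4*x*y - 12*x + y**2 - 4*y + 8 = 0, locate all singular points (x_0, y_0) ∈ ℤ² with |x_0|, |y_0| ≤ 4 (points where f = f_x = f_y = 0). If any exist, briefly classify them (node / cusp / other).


Singular points: {(2, 0)}; classification: cusp.

Compute partial derivatives:
  f_x = -3*x**2 - 2*x*y + 12*x + 4*y - 12.
  f_y = -x**2 + 4*x + 2*y - 4.
Scan x_0 ∈ {−4, ..., 4}. For each x_0, f_y(x_0, y) is a polynomial in y; find its integer roots y ∈ {−4, ..., 4}, then test f_x and f at those candidates.
  x = -4: f_y(-4, y) = 2*y - 36; no integer root y with |y| ≤ 4.
  x = -3: f_y(-3, y) = 2*y - 25; no integer root y with |y| ≤ 4.
  x = -2: f_y(-2, y) = 2*y - 16; no integer root y with |y| ≤ 4.
  x = -1: f_y(-1, y) = 2*y - 9; no integer root y with |y| ≤ 4.
  x = 0: f_y(0, y) = 2*y - 4; vanishes at y ∈ {2}. (0, 2): f_x = -4 ≠ 0.
  x = 1: f_y(1, y) = 2*y - 1; no integer root y with |y| ≤ 4.
  x = 2: f_y(2, y) = 2*y; vanishes at y ∈ {0}. (2, 0): f_x = 0, f = 0 — SINGULAR.
  x = 3: f_y(3, y) = 2*y - 1; no integer root y with |y| ≤ 4.
  x = 4: f_y(4, y) = 2*y - 4; vanishes at y ∈ {2}. (4, 2): f_x = -20 ≠ 0.
Only singular point on the grid: (2, 0).
Classify: substitute x = 2 + u, y = 0 + v and expand: f = -u**3 - u**2*v + v**2.
No constant or linear terms (consistent with a singular point). Quadratic part: v**2. Cubic part: -u**3 - u**2*v.
The quadratic part v**2 is a perfect square, so there is a single (double) tangent line v = 0, i.e. y = 0. Restricting the cubic part to that line (v = 0) leaves -u**3 ≠ 0, so f is not divisible by v and the branch is v² ≈ u**3 to lowest order — this is a cusp.
Classification: cusp.


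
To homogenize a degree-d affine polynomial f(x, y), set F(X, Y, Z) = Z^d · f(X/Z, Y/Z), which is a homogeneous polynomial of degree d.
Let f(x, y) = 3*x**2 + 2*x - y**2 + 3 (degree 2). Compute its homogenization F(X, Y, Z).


F(X, Y, Z) = 3*X**2 + 2*X*Z - Y**2 + 3*Z**2

deg(f) = 2.
Substitute x = X/Z, y = Y/Z into f, then multiply by Z^2.
  monomial 3·x^2·y^0 ↦ 3·X^2·Y^0·Z^0.
  monomial 2·x^1·y^0 ↦ 2·X^1·Y^0·Z^1.
  monomial -1·x^0·y^2 ↦ -1·X^0·Y^2·Z^0.
  monomial 3·x^0·y^0 ↦ 3·X^0·Y^0·Z^2.
Collecting: F(X, Y, Z) = 3*X**2 + 2*X*Z - Y**2 + 3*Z**2.


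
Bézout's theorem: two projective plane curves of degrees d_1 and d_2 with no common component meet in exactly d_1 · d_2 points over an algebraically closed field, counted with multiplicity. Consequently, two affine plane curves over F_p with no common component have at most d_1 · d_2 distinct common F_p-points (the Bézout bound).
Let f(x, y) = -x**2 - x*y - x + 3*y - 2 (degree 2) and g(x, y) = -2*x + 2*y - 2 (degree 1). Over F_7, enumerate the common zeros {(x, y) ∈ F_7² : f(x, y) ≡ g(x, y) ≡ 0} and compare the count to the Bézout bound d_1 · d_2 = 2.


Common zeros: {(1, 2), (3, 4)}; count = 2; Bézout bound = 2.

deg(f) = 2, deg(g) = 1, so Bézout bound = 2.
Scan x ∈ F_7. For each x, list the y ∈ F_7 with f(x, y) ≡ 0 and those with g(x, y) ≡ 0 (mod 7); the common zeros in that column are the intersection.
  x = 0: f ≡ 0 at y ∈ {3}; g ≡ 0 at y ∈ {1}; common: ∅.
  x = 1: f ≡ 0 at y ∈ {2}; g ≡ 0 at y ∈ {2}; common: {2}.
  x = 2: f ≡ 0 at y ∈ {1}; g ≡ 0 at y ∈ {3}; common: ∅.
  x = 3: f ≡ 0 at y ∈ {0, 1, 2, 3, 4, 5, 6}; g ≡ 0 at y ∈ {4}; common: {4}.
  x = 4: f ≡ 0 at y ∈ {6}; g ≡ 0 at y ∈ {5}; common: ∅.
  x = 5: f ≡ 0 at y ∈ {5}; g ≡ 0 at y ∈ {6}; common: ∅.
  x = 6: f ≡ 0 at y ∈ {4}; g ≡ 0 at y ∈ {0}; common: ∅.
Collecting: common zeros = {(1, 2), (3, 4)}, so the count is 2.
Comparison with the Bézout bound: 2 ≤ 2 = deg(f)·deg(g), as expected for curves with no common component (the bound is attained).


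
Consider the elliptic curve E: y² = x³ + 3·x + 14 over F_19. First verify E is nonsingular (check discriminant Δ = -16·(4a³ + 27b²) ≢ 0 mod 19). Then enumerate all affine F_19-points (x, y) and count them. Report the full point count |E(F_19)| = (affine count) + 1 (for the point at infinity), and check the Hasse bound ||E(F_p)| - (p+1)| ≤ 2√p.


Affine points = {(2, 3), (2, 16), (6, 1), (6, 18), (7, 6), (7, 13), (12, 7), (12, 12), (14, 8), (14, 11), (16, 4), (16, 15), (17, 0)}; affine count = 13; |E(F_19)| = 14.

Discriminant check: Δ ∝ 4a³ + 27b² = 4·3³ + 27·14² = 4·27 + 27·196 ≡ 4 (mod 19). Nonzero ⇒ E is nonsingular.
For each x ∈ F_19, compute rhs = x³ + 3·x + 14 mod 19, then count y ∈ F_19 with y² ≡ rhs.
  x = 0: rhs = 14, matching y values: none (0 points).
  x = 1: rhs = 18, matching y values: none (0 points).
  x = 2: rhs = 9, matching y values: 3, 16 (2 points).
  x = 3: rhs = 12, matching y values: none (0 points).
  x = 4: rhs = 14, matching y values: none (0 points).
  x = 5: rhs = 2, matching y values: none (0 points).
  x = 6: rhs = 1, matching y values: 1, 18 (2 points).
  x = 7: rhs = 17, matching y values: 6, 13 (2 points).
  x = 8: rhs = 18, matching y values: none (0 points).
  x = 9: rhs = 10, matching y values: none (0 points).
  x = 10: rhs = 18, matching y values: none (0 points).
  x = 11: rhs = 10, matching y values: none (0 points).
  x = 12: rhs = 11, matching y values: 7, 12 (2 points).
  x = 13: rhs = 8, matching y values: none (0 points).
  x = 14: rhs = 7, matching y values: 8, 11 (2 points).
  x = 15: rhs = 14, matching y values: none (0 points).
  x = 16: rhs = 16, matching y values: 4, 15 (2 points).
  x = 17: rhs = 0, matching y values: 0 (1 points).
  x = 18: rhs = 10, matching y values: none (0 points).
Total affine count: 13.
Full point count |E(F_19)| = 13 + 1 = 14.
Hasse bound: |14 − (19+1)| = |-6| = 6 ≤ 2√19 ≈ 8.7178 ✓.


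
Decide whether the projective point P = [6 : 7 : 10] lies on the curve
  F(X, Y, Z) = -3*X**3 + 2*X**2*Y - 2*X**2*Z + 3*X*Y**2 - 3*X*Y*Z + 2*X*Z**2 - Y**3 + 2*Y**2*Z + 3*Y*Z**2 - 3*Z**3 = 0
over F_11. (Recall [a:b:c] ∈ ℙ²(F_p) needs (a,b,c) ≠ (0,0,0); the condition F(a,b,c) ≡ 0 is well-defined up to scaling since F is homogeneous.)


F(6,7,10) ≡ 3 (mod 11); P is NOT on the curve.

Evaluate F(6, 7, 10) term-by-term (mod 11).
  -3*X**3 ↦ -3·216·1·1 = -648
  2*X**2*Y ↦ 2·36·7·1 = 504
  -2*X**2*Z ↦ -2·36·1·10 = -720
  3*X*Y**2 ↦ 3·6·49·1 = 882
  -3*X*Y*Z ↦ -3·6·7·10 = -1260
  2*X*Z**2 ↦ 2·6·1·100 = 1200
  -Y**3 ↦ -1·1·343·1 = -343
  2*Y**2*Z ↦ 2·1·49·10 = 980
  3*Y*Z**2 ↦ 3·1·7·100 = 2100
  -3*Z**3 ↦ -3·1·1·1000 = -3000
Sum: F(6, 7, 10) = (-648) + (504) + (-720) + (882) + (-1260) + (1200) + (-343) + (980) + (2100) + (-3000) = -305.
Reducing mod 11: -305 ≡ 3 (mod 11).
Since F(a, b, c) ≡ 3 ≠ 0 (mod 11), P does NOT lie on the curve.


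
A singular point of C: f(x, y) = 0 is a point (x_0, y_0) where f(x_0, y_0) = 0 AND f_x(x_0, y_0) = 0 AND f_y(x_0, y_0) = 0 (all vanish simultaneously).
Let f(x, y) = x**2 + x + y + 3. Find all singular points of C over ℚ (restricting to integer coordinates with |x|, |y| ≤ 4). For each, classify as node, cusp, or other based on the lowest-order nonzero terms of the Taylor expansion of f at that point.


No singular points in the scanned grid; C is smooth there.

Compute partial derivatives:
  f_x = 2*x + 1.
  f_y = 1.
f_y = 1 is a nonzero constant, so f_y never vanishes: no point (x, y) can satisfy f = f_x = f_y = 0. In particular no (x, y) ∈ {−4, ..., 4}² is singular; the curve is smooth.


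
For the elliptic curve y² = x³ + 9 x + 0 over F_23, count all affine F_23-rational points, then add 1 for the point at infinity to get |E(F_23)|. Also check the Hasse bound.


Affine points = {(0, 0), (2, 7), (2, 16), (3, 10), (3, 13), (4, 10), (4, 13), (5, 3), (5, 20), (8, 3), (8, 20), (10, 3), (10, 20), (11, 2), (11, 21), (14, 8), (14, 15), (16, 10), (16, 13), (17, 11), (17, 12), (22, 6), (22, 17)}; affine count = 23; |E(F_23)| = 24.

Discriminant check: Δ ∝ 4a³ + 27b² = 4·9³ + 27·0² = 4·729 + 27·0 ≡ 18 (mod 23). Nonzero ⇒ E is nonsingular.
For each x ∈ F_23, compute rhs = x³ + 9·x + 0 mod 23, then count y ∈ F_23 with y² ≡ rhs.
  x = 0: rhs = 0, matching y values: 0 (1 points).
  x = 1: rhs = 10, matching y values: none (0 points).
  x = 2: rhs = 3, matching y values: 7, 16 (2 points).
  x = 3: rhs = 8, matching y values: 10, 13 (2 points).
  x = 4: rhs = 8, matching y values: 10, 13 (2 points).
  x = 5: rhs = 9, matching y values: 3, 20 (2 points).
  x = 6: rhs = 17, matching y values: none (0 points).
  x = 7: rhs = 15, matching y values: none (0 points).
  x = 8: rhs = 9, matching y values: 3, 20 (2 points).
  x = 9: rhs = 5, matching y values: none (0 points).
  x = 10: rhs = 9, matching y values: 3, 20 (2 points).
  x = 11: rhs = 4, matching y values: 2, 21 (2 points).
  x = 12: rhs = 19, matching y values: none (0 points).
  x = 13: rhs = 14, matching y values: none (0 points).
  x = 14: rhs = 18, matching y values: 8, 15 (2 points).
  x = 15: rhs = 14, matching y values: none (0 points).
  x = 16: rhs = 8, matching y values: 10, 13 (2 points).
  x = 17: rhs = 6, matching y values: 11, 12 (2 points).
  x = 18: rhs = 14, matching y values: none (0 points).
  x = 19: rhs = 15, matching y values: none (0 points).
  x = 20: rhs = 15, matching y values: none (0 points).
  x = 21: rhs = 20, matching y values: none (0 points).
  x = 22: rhs = 13, matching y values: 6, 17 (2 points).
Total affine count: 23.
Full point count |E(F_23)| = 23 + 1 = 24.
Hasse bound: |24 − (23+1)| = |0| = 0 ≤ 2√23 ≈ 9.5917 ✓.


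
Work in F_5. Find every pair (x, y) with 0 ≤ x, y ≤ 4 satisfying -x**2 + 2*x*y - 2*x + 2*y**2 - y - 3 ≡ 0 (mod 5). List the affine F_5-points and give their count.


Affine F_5-points: {(0, 4), (1, 3), (1, 4), (3, 2), (3, 3), (4, 2)}; count = 6.

For each of the 25 pairs (x, y) ∈ F_5², evaluate f(x, y) mod 5. Record the zeros.
  x = 0: [0↦2, 1↦3, 2↦3, 3↦2, 4↦0]  zeros at y ∈ {4}
  x = 1: [0↦4, 1↦2, 2↦4, 3↦0, 4↦0]  zeros at y ∈ {3, 4}
  x = 2: [0↦4, 1↦4, 2↦3, 3↦1, 4↦3]  zeros at y ∈ ∅
  x = 3: [0↦2, 1↦4, 2↦0, 3↦0, 4↦4]  zeros at y ∈ {2, 3}
  x = 4: [0↦3, 1↦2, 2↦0, 3↦2, 4↦3]  zeros at y ∈ {2}
Collecting zeros: affine points = {(0, 4), (1, 3), (1, 4), (3, 2), (3, 3), (4, 2)}.
Total count |C(F_5)_aff| = 6.


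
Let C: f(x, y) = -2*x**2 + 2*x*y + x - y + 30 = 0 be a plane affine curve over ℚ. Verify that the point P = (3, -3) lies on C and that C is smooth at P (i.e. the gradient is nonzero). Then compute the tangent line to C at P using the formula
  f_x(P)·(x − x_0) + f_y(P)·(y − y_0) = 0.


Tangent line at P: -17*x + 5*y + 66 = 0.

Step 1: f(3, -3) = 0, so P lies on C.
Step 2: partial derivatives
  f_x(x, y) = -4*x + 2*y + 1, f_y(x, y) = 2*x - 1.
  f_x(P) = -17, f_y(P) = 5 (gradient nonzero, so P is smooth).
Step 3: tangent line at P: -17·(x − 3) + 5·(y − -3) = 0.
Expanding: -17*x + 5*y + 66 = 0.


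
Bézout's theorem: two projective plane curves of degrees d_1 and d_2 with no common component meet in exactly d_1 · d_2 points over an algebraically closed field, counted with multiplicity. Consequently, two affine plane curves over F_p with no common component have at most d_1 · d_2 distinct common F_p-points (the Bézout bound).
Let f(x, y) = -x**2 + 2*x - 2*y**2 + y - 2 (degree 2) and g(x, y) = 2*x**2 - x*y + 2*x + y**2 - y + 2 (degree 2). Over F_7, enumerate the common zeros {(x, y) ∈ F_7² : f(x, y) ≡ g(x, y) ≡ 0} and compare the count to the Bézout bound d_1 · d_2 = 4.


Common zeros: ∅; count = 0; Bézout bound = 4.

deg(f) = 2, deg(g) = 2, so Bézout bound = 4.
Scan x ∈ F_7. For each x, list the y ∈ F_7 with f(x, y) ≡ 0 and those with g(x, y) ≡ 0 (mod 7); the common zeros in that column are the intersection.
  x = 0: f ≡ 0 at y ∈ ∅; g ≡ 0 at y ∈ {4}; common: ∅.
  x = 1: f ≡ 0 at y ∈ {2}; g ≡ 0 at y ∈ {4, 5}; common: ∅.
  x = 2: f ≡ 0 at y ∈ ∅; g ≡ 0 at y ∈ {0, 3}; common: ∅.
  x = 3: f ≡ 0 at y ∈ ∅; g ≡ 0 at y ∈ ∅; common: ∅.
  x = 4: f ≡ 0 at y ∈ ∅; g ≡ 0 at y ∈ {0, 5}; common: ∅.
  x = 5: f ≡ 0 at y ∈ ∅; g ≡ 0 at y ∈ ∅; common: ∅.
  x = 6: f ≡ 0 at y ∈ ∅; g ≡ 0 at y ∈ ∅; common: ∅.
Collecting: common zeros = ∅, so the count is 0.
Comparison with the Bézout bound: 0 ≤ 4 = deg(f)·deg(g), as expected for curves with no common component (the affine F_7-count falls short of the bound because intersections may lie at infinity, over extension fields, or carry multiplicity).
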